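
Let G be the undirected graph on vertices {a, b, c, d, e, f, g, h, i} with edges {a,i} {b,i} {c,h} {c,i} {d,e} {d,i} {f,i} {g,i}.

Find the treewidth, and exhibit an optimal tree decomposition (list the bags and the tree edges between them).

Every bag has size at most 2, so the width is 2 − 1 = 1 and tw(G) ≤ 1. Since G has at least one edge (e.g. i–b), it is not an edgeless graph, so tw(G) ≥ 1. Hence tw(G) = 1 exactly.

Treewidth 1.
One such decomposition:
Bags: B1 = {b, i}  B2 = {d, i}  B3 = {a, i}  B4 = {g, i}  B5 = {c, i}  B6 = {c, h}  B7 = {d, e}  B8 = {f, i}
Tree: B1–B2, B1–B3, B1–B4, B3–B5, B5–B6, B2–B7, B4–B8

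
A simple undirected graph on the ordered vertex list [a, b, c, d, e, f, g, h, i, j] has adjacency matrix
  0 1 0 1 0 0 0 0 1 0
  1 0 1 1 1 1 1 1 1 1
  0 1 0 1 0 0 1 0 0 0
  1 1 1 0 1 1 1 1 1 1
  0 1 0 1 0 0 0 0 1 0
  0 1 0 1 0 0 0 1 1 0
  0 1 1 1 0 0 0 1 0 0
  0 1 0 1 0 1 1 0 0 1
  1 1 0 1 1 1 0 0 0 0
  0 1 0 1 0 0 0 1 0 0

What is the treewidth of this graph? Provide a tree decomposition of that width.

Treewidth 3.
Bags: B1 = {b, d, f, h}  B2 = {b, d, h, j}  B3 = {b, d, f, i}  B4 = {b, d, g, h}  B5 = {a, b, d, i}  B6 = {b, c, d, g}  B7 = {b, d, e, i}
Tree: B1–B2, B1–B3, B1–B4, B3–B5, B4–B6, B5–B7

Every bag has size at most 4, so the width is 4 − 1 = 3 and tw(G) ≤ 3. Conversely, {b, d, g, h} is a clique of size 4, and the vertices of any clique must share a bag in every tree decomposition; so some bag has ≥ 4 vertices and tw(G) ≥ 3. The upper and lower bounds meet at 3, so that is the treewidth.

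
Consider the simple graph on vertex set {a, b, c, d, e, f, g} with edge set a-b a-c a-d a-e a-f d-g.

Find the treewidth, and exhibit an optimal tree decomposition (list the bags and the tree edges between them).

Every bag has size at most 2, so the width is 2 − 1 = 1 and tw(G) ≤ 1. Any graph with an edge has treewidth ≥ 1, and G has the edge a–b. Hence tw(G) = 1 exactly.

Treewidth 1.
One optimal decomposition is:
Bags: B1 = {a, b}  B2 = {a, d}  B3 = {a, c}  B4 = {a, e}  B5 = {d, g}  B6 = {a, f}
Tree: B1–B2, B2–B3, B3–B4, B2–B5, B2–B6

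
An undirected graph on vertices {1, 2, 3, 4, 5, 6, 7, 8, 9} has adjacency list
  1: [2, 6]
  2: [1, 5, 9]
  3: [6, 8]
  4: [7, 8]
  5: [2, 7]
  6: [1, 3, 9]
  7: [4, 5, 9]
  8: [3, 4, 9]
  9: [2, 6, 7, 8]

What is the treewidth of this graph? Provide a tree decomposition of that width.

Treewidth 3.
Bags: B1 = {4, 5, 7, 8}  B2 = {5, 7, 8, 9}  B3 = {2, 5, 8, 9}  B4 = {2, 3, 8, 9}  B5 = {2, 3, 6, 9}  B6 = {1, 2, 3, 6}
Tree: B1–B2, B2–B3, B3–B4, B4–B5, B5–B6

Every bag has size at most 4, so the width is 4 − 1 = 3 and tw(G) ≤ 3. For the lower bound: the 4 vertex sets {4,5,7}, {8}, {9}, {1,2,3,6} are disjoint, each induces a connected subgraph, and every pair is joined by at least one edge of G. Contracting each set to a single vertex therefore yields K_{4} as a minor, and since treewidth is minor-monotone, tw(G) ≥ tw(K_{4}) = 3. Hence tw(G) = 3 exactly.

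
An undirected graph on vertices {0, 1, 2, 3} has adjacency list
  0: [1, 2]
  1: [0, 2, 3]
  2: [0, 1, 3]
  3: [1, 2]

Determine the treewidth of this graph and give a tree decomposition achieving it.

Treewidth 2.
Bags: B1 = {1, 2, 3}  B2 = {0, 1, 2}
Tree: B1–B2

Every bag has size at most 3, so the width is 3 − 1 = 2 and tw(G) ≤ 2. For the lower bound, the 3 vertices {0, 1, 2} are pairwise adjacent, and any tree decomposition puts a clique entirely inside one bag — forcing width ≥ 2. Combining the bounds, tw(G) = 2.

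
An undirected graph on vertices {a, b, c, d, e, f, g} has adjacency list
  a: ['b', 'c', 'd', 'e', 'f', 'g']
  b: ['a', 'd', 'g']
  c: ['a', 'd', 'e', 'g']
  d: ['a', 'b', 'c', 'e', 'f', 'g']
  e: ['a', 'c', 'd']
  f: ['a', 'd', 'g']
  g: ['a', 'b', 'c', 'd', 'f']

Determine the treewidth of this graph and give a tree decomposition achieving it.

Each bag holds 4 vertices, so the decomposition has width 3, which upper-bounds the treewidth. For the lower bound, the 4 vertices {a, c, d, g} are pairwise adjacent, and any tree decomposition puts a clique entirely inside one bag — forcing width ≥ 3. Hence tw(G) = 3 exactly.

Treewidth 3.
One such decomposition:
Bags: B1 = {a, c, d, g}  B2 = {a, b, d, g}  B3 = {a, d, f, g}  B4 = {a, c, d, e}
Tree: B1–B2, B2–B3, B1–B4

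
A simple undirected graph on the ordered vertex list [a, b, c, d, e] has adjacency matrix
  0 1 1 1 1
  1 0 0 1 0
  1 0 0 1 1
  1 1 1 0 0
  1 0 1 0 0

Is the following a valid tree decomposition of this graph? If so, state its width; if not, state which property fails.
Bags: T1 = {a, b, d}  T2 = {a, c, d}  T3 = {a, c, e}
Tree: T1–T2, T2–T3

Vertex coverage: the bags together contain {a, b, c, d, e}, the full vertex set. Edge coverage: each edge of G has both endpoints in at least one bag. Running intersection: for every vertex, the bags containing it form a connected subtree. All three properties hold, so this is a valid tree decomposition of width max|bag| − 1 = 2, and hence tw(G) ≤ 2.

Yes; width 2.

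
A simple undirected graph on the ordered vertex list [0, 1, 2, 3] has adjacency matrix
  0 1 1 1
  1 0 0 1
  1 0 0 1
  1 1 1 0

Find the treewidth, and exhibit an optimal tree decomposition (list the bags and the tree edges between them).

Each bag holds 3 vertices, so the decomposition has width 2, which upper-bounds the treewidth. For the lower bound, the 3 vertices {0, 1, 3} are pairwise adjacent, and any tree decomposition puts a clique entirely inside one bag — forcing width ≥ 2. The upper and lower bounds meet at 2, so that is the treewidth.

Treewidth 2.
One optimal decomposition is:
Bags: B1 = {0, 2, 3}  B2 = {0, 1, 3}
Tree: B1–B2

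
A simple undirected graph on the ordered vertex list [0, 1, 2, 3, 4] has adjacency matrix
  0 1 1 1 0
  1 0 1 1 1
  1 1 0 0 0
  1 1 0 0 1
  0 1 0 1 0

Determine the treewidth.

A width-2 tree decomposition is:
Bags: B1 = {0, 1, 2}  B2 = {0, 1, 3}  B3 = {1, 3, 4}
Tree: B1–B2, B2–B3
Every bag has size at most 3, so the width is 3 − 1 = 2 and tw(G) ≤ 2. On the other hand G contains the 3-clique {0, 1, 2}. A clique must lie in a single bag of any decomposition, so no decomposition can have width below 2. The upper and lower bounds meet at 2, so that is the treewidth.

2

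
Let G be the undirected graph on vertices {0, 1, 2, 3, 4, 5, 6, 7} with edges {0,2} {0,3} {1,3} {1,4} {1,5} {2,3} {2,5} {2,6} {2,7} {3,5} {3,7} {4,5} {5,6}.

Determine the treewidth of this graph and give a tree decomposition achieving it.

Treewidth 2.
One such decomposition:
Bags: B1 = {2, 3, 5}  B2 = {2, 5, 6}  B3 = {1, 3, 5}  B4 = {1, 4, 5}  B5 = {0, 2, 3}  B6 = {2, 3, 7}
Tree: B1–B2, B1–B3, B3–B4, B1–B5, B5–B6

Each bag holds 3 vertices, so the decomposition has width 2, which upper-bounds the treewidth. On the other hand G contains the 3-clique {1, 3, 5}. A clique must lie in a single bag of any decomposition, so no decomposition can have width below 2. Combining the bounds, tw(G) = 2.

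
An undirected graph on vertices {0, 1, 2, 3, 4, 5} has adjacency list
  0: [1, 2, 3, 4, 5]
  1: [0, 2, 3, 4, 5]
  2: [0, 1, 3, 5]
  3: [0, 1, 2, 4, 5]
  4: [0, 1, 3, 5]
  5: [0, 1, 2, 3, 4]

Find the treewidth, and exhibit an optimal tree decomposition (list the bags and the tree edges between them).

Every bag has size at most 5, so the width is 5 − 1 = 4 and tw(G) ≤ 4. Conversely, {0, 1, 2, 3, 5} is a clique of size 5, and the vertices of any clique must share a bag in every tree decomposition; so some bag has ≥ 5 vertices and tw(G) ≥ 4. Therefore the treewidth is 4.

Treewidth 4.
One optimal decomposition is:
Bags: B1 = {0, 1, 3, 4, 5}  B2 = {0, 1, 2, 3, 5}
Tree: B1–B2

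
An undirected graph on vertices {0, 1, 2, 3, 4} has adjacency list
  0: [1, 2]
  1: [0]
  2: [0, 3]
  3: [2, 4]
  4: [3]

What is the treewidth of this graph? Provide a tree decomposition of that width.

Treewidth 1.
Bags: B1 = {0, 1}  B2 = {0, 2}  B3 = {2, 3}  B4 = {3, 4}
Tree: B1–B2, B2–B3, B3–B4

The largest bag has 2 vertices, giving width 1; this decomposition certifies tw(G) ≤ 1. G has an edge, so its treewidth is at least 1. Combining the bounds, tw(G) = 1.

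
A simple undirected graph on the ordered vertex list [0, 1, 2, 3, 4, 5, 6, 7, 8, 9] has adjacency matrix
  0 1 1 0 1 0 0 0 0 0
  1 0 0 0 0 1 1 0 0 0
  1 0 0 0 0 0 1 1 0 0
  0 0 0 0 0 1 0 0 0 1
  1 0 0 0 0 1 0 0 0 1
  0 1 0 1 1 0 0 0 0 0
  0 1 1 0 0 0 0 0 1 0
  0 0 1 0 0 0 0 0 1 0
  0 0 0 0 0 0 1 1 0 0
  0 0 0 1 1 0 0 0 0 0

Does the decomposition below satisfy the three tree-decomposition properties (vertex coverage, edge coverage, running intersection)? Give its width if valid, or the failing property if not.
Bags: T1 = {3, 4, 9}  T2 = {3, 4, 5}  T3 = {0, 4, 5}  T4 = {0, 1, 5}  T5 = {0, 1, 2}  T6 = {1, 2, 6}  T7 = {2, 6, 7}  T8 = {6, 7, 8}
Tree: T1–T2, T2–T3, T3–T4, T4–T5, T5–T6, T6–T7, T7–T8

Yes; width 2.

Every vertex of G appears in some bag (union = {0, 1, 2, 3, 4, 5, 6, 7, 8, 9}); every edge is covered by a bag; and for each vertex v the set of bags containing v is connected in the bag tree. The decomposition is therefore valid. The largest bag has 3 vertices, so the width is 2.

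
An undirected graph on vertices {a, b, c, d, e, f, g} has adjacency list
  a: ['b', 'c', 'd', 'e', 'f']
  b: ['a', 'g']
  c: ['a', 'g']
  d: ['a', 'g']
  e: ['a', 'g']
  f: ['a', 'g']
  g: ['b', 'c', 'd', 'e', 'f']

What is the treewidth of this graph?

A width-2 tree decomposition is:
Bags: B1 = {a, e, g}  B2 = {a, b, g}  B3 = {a, c, g}  B4 = {a, f, g}  B5 = {a, d, g}
Tree: B1–B2, B2–B3, B3–B4, B4–B5
The largest bag has 3 vertices, giving width 2; this decomposition certifies tw(G) ≤ 2. The edges a–e–g–b–a form a cycle, so G is not a tree and its treewidth is at least 2. Combining the bounds, tw(G) = 2.

2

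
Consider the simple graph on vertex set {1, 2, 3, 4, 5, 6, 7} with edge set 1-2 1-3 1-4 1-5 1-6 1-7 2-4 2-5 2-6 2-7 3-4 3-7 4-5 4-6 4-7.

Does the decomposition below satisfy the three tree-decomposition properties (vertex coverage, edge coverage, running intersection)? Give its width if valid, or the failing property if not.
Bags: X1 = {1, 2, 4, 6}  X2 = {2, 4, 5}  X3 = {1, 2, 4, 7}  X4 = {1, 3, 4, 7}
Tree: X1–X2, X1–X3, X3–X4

No — edge (1,5) lies in no bag.

A tree decomposition must satisfy three properties: every vertex lies in some bag; for every edge, both endpoints lie together in some bag; and for every vertex, the bags containing it form a connected subtree. Here edge (1,5) lies in no bag, so the decomposition is invalid.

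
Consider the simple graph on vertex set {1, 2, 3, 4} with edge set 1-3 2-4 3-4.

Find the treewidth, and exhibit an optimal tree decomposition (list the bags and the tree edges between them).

Every bag has size at most 2, so the width is 2 − 1 = 1 and tw(G) ≤ 1. Any graph with an edge has treewidth ≥ 1, and G has the edge 1–3. The upper and lower bounds meet at 1, so that is the treewidth.

Treewidth 1.
One optimal decomposition is:
Bags: B1 = {1, 3}  B2 = {3, 4}  B3 = {2, 4}
Tree: B1–B2, B2–B3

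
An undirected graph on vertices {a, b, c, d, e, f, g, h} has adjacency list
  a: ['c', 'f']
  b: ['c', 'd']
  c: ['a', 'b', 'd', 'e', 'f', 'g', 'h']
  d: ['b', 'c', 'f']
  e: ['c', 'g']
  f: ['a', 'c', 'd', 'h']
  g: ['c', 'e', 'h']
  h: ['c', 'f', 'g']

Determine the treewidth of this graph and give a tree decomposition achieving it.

Every bag has size at most 3, so the width is 3 − 1 = 2 and tw(G) ≤ 2. Conversely, {c, e, g} is a clique of size 3, and the vertices of any clique must share a bag in every tree decomposition; so some bag has ≥ 3 vertices and tw(G) ≥ 2. Combining the bounds, tw(G) = 2.

Treewidth 2.
One such decomposition:
Bags: B1 = {b, c, d}  B2 = {c, d, f}  B3 = {c, f, h}  B4 = {a, c, f}  B5 = {c, g, h}  B6 = {c, e, g}
Tree: B1–B2, B2–B3, B3–B4, B3–B5, B5–B6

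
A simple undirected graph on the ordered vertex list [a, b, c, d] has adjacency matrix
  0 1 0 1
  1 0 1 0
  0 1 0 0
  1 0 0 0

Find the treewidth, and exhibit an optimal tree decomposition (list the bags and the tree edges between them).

Every bag has size at most 2, so the width is 2 − 1 = 1 and tw(G) ≤ 1. Any graph with an edge has treewidth ≥ 1, and G has the edge d–a. Therefore the treewidth is 1.

Treewidth 1.
One optimal decomposition is:
Bags: B1 = {a, d}  B2 = {a, b}  B3 = {b, c}
Tree: B1–B2, B2–B3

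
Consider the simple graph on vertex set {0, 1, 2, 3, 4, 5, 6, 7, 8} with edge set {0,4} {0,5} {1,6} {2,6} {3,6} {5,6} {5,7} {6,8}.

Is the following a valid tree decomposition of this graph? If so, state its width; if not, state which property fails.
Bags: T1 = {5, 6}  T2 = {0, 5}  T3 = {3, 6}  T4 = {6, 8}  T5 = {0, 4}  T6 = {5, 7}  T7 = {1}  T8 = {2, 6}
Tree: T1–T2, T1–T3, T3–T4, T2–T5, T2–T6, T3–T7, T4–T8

No — edge (6,1) lies in no bag.

A tree decomposition must satisfy three properties: every vertex lies in some bag; for every edge, both endpoints lie together in some bag; and for every vertex, the bags containing it form a connected subtree. Here edge (6,1) lies in no bag, so the decomposition is invalid.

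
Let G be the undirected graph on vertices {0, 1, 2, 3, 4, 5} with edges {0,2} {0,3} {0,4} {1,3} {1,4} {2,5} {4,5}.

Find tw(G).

A width-2 tree decomposition is:
Bags: B1 = {2, 4, 5}  B2 = {0, 2, 4}  B3 = {0, 1, 4}  B4 = {0, 1, 3}
Tree: B1–B2, B2–B3, B3–B4
Each bag holds 3 vertices, so the decomposition has width 2, which upper-bounds the treewidth. Since 5–2–0–4–5 is a cycle in G, G is not acyclic. Forests are exactly the graphs of treewidth ≤ 1, so tw(G) ≥ 2. Hence tw(G) = 2 exactly.

2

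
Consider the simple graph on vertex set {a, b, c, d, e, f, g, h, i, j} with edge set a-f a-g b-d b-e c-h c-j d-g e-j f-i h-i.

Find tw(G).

A width-2 tree decomposition is:
Bags: B1 = {a, f, g}  B2 = {f, g, i}  B3 = {g, h, i}  B4 = {c, g, h}  B5 = {c, g, j}  B6 = {e, g, j}  B7 = {b, e, g}  B8 = {b, d, g}
Tree: B1–B2, B2–B3, B3–B4, B4–B5, B5–B6, B6–B7, B7–B8
The largest bag has 3 vertices, giving width 2; this decomposition certifies tw(G) ≤ 2. Since g–a–f–i–h–c–j–e–b–d–g is a cycle in G, G is not acyclic. Forests are exactly the graphs of treewidth ≤ 1, so tw(G) ≥ 2. Therefore the treewidth is 2.

2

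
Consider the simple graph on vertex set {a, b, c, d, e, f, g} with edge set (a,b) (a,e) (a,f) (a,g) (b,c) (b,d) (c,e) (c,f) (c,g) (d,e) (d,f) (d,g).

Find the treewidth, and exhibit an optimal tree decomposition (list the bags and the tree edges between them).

Each bag holds 4 vertices, so the decomposition has width 3, which upper-bounds the treewidth. For the lower bound: the 4 vertex sets {d,e}, {a,b}, {c}, {g} are disjoint, each induces a connected subgraph, and every pair is joined by at least one edge of G. Contracting each set to a single vertex therefore yields K_{4} as a minor, and since treewidth is minor-monotone, tw(G) ≥ tw(K_{4}) = 3. Combining the bounds, tw(G) = 3.

Treewidth 3.
One optimal decomposition is:
Bags: B1 = {a, c, d, e}  B2 = {a, b, c, d}  B3 = {a, c, d, g}  B4 = {a, c, d, f}
Tree: B1–B2, B2–B3, B3–B4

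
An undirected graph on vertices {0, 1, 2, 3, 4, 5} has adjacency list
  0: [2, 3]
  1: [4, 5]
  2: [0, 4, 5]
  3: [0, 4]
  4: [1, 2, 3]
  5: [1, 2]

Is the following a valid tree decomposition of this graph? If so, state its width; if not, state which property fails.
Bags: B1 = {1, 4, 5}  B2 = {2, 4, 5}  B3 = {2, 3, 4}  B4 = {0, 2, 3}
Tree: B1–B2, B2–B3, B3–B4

Checking the three conditions: (i) the bags cover all of {0, 1, 2, 3, 4, 5}; (ii) for each edge, some bag contains both endpoints; (iii) the bags containing any fixed vertex form a subtree. All hold, so the decomposition is valid with width 3 − 1 = 2.

Yes; width 2.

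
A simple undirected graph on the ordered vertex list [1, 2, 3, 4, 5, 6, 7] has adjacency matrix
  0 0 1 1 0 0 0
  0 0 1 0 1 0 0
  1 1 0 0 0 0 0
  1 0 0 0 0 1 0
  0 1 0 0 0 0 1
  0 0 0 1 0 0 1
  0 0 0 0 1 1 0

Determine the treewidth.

2

A width-2 tree decomposition is:
Bags: B1 = {2, 3, 5}  B2 = {1, 3, 5}  B3 = {1, 4, 5}  B4 = {4, 5, 6}  B5 = {5, 6, 7}
Tree: B1–B2, B2–B3, B3–B4, B4–B5
The largest bag has 3 vertices, giving width 2; this decomposition certifies tw(G) ≤ 2. For the lower bound, G contains the cycle 5–2–3–1–4–6–7–5, so G is not a forest; only forests have treewidth ≤ 1, hence tw(G) ≥ 2. The upper and lower bounds meet at 2, so that is the treewidth.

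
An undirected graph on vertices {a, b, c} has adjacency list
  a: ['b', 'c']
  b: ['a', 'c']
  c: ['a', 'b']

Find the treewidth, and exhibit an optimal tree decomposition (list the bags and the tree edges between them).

Treewidth 2.
One optimal decomposition is:
Bags: B1 = {a, b, c}
Tree: (single bag)

With just one bag of size 3, the width is 3 − 1 = 2, so tw(G) ≤ 2. Conversely, {a, b, c} is a clique of size 3, and the vertices of any clique must share a bag in every tree decomposition; so some bag has ≥ 3 vertices and tw(G) ≥ 2. Therefore the treewidth is 2.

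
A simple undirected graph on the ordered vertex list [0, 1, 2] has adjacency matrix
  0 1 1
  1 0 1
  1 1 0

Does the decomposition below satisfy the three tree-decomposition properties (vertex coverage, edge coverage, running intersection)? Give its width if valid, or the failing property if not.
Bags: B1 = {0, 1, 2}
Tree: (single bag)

Yes; width 2.

Checking the three conditions: (i) the bags cover all of {0, 1, 2}; (ii) for each edge, some bag contains both endpoints; (iii) the bags containing any fixed vertex form a subtree. All hold, so the decomposition is valid with width 3 − 1 = 2.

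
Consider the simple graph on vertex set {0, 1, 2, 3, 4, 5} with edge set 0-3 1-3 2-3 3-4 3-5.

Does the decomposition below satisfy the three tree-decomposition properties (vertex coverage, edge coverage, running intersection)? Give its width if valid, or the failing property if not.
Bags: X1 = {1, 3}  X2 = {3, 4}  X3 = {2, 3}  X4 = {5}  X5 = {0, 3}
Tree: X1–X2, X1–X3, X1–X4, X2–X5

No — edge (3,5) lies in no bag.

A tree decomposition must satisfy three properties: every vertex lies in some bag; for every edge, both endpoints lie together in some bag; and for every vertex, the bags containing it form a connected subtree. Here edge (3,5) lies in no bag, so the decomposition is invalid.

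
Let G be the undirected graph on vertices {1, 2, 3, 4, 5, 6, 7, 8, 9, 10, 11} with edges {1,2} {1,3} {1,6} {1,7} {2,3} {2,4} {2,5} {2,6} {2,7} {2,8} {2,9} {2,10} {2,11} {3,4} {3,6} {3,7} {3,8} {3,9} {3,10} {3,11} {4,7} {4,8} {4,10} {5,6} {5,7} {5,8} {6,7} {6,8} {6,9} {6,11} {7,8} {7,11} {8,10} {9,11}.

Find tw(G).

4

A width-4 tree decomposition is:
Bags: B1 = {2, 3, 6, 7, 8}  B2 = {2, 3, 6, 7, 11}  B3 = {2, 3, 4, 7, 8}  B4 = {2, 3, 4, 8, 10}  B5 = {2, 5, 6, 7, 8}  B6 = {2, 3, 6, 9, 11}  B7 = {1, 2, 3, 6, 7}
Tree: B1–B2, B1–B3, B3–B4, B1–B5, B2–B6, B1–B7
Every bag has size at most 5, so the width is 5 − 1 = 4 and tw(G) ≤ 4. For the lower bound, the 5 vertices {2, 3, 4, 8, 10} are pairwise adjacent, and any tree decomposition puts a clique entirely inside one bag — forcing width ≥ 4. The upper and lower bounds meet at 4, so that is the treewidth.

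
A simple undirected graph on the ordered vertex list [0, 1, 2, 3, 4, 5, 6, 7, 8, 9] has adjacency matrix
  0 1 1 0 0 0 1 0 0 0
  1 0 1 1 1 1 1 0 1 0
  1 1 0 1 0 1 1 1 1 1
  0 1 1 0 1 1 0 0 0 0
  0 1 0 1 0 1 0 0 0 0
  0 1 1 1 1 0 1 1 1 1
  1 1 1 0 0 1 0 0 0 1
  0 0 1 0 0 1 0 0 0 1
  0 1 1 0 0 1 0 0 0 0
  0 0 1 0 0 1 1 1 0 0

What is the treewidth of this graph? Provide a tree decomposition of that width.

Treewidth 3.
Bags: B1 = {1, 2, 5, 6}  B2 = {1, 2, 5, 8}  B3 = {2, 5, 6, 9}  B4 = {0, 1, 2, 6}  B5 = {1, 2, 3, 5}  B6 = {2, 5, 7, 9}  B7 = {1, 3, 4, 5}
Tree: B1–B2, B1–B3, B1–B4, B2–B5, B3–B6, B5–B7

Every bag has size at most 4, so the width is 4 − 1 = 3 and tw(G) ≤ 3. On the other hand G contains the 4-clique {0, 1, 2, 6}. A clique must lie in a single bag of any decomposition, so no decomposition can have width below 3. Combining the bounds, tw(G) = 3.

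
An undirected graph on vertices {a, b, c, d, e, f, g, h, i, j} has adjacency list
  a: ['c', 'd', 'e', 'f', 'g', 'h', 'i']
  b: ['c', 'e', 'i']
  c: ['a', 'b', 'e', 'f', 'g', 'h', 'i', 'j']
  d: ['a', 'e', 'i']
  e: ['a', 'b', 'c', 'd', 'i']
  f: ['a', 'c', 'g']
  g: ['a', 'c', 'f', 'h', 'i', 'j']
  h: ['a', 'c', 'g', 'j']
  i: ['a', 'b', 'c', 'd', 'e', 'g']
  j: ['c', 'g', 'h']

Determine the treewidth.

3

A width-3 tree decomposition is:
Bags: B1 = {a, c, g, i}  B2 = {a, c, g, h}  B3 = {a, c, e, i}  B4 = {a, c, f, g}  B5 = {c, g, h, j}  B6 = {b, c, e, i}  B7 = {a, d, e, i}
Tree: B1–B2, B1–B3, B2–B4, B2–B5, B3–B6, B3–B7
Each bag holds 4 vertices, so the decomposition has width 3, which upper-bounds the treewidth. On the other hand G contains the 4-clique {a, d, e, i}. A clique must lie in a single bag of any decomposition, so no decomposition can have width below 3. Hence tw(G) = 3 exactly.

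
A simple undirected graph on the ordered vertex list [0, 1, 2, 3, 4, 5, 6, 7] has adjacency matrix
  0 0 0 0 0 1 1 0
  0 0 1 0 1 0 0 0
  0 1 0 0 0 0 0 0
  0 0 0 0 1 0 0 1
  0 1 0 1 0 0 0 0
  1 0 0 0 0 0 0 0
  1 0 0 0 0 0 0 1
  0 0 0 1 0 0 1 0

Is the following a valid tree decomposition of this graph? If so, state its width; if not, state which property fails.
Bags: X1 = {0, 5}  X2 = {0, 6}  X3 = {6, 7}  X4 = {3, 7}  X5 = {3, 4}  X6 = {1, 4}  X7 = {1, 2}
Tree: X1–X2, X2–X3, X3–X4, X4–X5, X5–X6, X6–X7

Yes; width 1.

Checking the three conditions: (i) the bags cover all of {0, 1, 2, 3, 4, 5, 6, 7}; (ii) for each edge, some bag contains both endpoints; (iii) the bags containing any fixed vertex form a subtree. All hold, so the decomposition is valid with width 2 − 1 = 1.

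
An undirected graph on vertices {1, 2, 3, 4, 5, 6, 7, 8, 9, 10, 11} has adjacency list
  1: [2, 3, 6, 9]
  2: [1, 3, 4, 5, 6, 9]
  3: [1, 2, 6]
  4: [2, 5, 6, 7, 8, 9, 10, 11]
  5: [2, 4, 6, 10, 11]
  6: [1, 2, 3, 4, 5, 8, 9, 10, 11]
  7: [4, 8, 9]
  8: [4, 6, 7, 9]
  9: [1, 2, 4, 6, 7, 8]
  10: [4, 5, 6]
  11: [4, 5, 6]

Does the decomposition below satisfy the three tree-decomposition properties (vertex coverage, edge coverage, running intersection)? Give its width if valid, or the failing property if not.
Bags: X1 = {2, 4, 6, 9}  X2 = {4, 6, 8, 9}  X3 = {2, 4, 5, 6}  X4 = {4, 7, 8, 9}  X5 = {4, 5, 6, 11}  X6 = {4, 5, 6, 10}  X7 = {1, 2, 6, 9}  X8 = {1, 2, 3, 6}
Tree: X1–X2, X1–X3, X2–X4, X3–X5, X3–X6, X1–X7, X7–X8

Every vertex of G appears in some bag (union = {1, 2, 3, 4, 5, 6, 7, 8, 9, 10, 11}); every edge is covered by a bag; and for each vertex v the set of bags containing v is connected in the bag tree. The decomposition is therefore valid. The largest bag has 4 vertices, so the width is 3.

Yes; width 3.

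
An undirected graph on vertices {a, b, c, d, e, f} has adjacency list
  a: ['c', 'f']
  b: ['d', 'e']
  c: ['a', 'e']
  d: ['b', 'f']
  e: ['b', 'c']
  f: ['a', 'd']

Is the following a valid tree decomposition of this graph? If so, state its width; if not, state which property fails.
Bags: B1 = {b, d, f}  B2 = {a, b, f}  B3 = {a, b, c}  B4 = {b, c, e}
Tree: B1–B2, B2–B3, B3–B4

Every vertex of G appears in some bag (union = {a, b, c, d, e, f}); every edge is covered by a bag; and for each vertex v the set of bags containing v is connected in the bag tree. The decomposition is therefore valid. The largest bag has 3 vertices, so the width is 2.

Yes; width 2.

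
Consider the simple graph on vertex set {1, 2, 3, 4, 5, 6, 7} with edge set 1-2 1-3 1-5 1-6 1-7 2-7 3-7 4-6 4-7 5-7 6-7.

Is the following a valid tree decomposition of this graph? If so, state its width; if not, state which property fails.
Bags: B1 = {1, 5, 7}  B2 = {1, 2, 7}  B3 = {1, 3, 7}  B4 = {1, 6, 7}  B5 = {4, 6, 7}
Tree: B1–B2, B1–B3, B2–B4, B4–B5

Yes; width 2.

Vertex coverage: the bags together contain {1, 2, 3, 4, 5, 6, 7}, the full vertex set. Edge coverage: each edge of G has both endpoints in at least one bag. Running intersection: for every vertex, the bags containing it form a connected subtree. All three properties hold, so this is a valid tree decomposition of width max|bag| − 1 = 2, and hence tw(G) ≤ 2.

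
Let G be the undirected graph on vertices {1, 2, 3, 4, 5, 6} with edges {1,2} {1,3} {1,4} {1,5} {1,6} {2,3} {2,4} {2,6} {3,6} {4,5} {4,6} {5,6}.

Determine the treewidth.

A width-3 tree decomposition is:
Bags: B1 = {1, 2, 4, 6}  B2 = {1, 4, 5, 6}  B3 = {1, 2, 3, 6}
Tree: B1–B2, B1–B3
The largest bag has 4 vertices, giving width 3; this decomposition certifies tw(G) ≤ 3. On the other hand G contains the 4-clique {1, 2, 3, 6}. A clique must lie in a single bag of any decomposition, so no decomposition can have width below 3. Therefore the treewidth is 3.

3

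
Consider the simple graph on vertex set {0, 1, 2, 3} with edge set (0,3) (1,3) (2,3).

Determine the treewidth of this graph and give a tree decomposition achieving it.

Treewidth 1.
Bags: B1 = {1, 3}  B2 = {0, 3}  B3 = {2, 3}
Tree: B1–B2, B2–B3

The largest bag has 2 vertices, giving width 1; this decomposition certifies tw(G) ≤ 1. G has an edge, so its treewidth is at least 1. Combining the bounds, tw(G) = 1.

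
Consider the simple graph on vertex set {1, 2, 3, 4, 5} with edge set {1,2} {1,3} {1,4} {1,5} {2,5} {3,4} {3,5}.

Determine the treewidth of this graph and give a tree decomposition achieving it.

Treewidth 2.
One such decomposition:
Bags: B1 = {1, 3, 4}  B2 = {1, 3, 5}  B3 = {1, 2, 5}
Tree: B1–B2, B2–B3

The largest bag has 3 vertices, giving width 2; this decomposition certifies tw(G) ≤ 2. Conversely, {1, 2, 5} is a clique of size 3, and the vertices of any clique must share a bag in every tree decomposition; so some bag has ≥ 3 vertices and tw(G) ≥ 2. Therefore the treewidth is 2.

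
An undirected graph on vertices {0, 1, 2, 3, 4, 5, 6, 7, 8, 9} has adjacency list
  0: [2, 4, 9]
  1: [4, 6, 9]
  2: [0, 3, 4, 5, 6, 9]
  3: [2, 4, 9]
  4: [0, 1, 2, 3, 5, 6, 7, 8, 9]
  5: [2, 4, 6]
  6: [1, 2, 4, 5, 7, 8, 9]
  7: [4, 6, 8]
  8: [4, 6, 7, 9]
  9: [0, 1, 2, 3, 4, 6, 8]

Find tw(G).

3

A width-3 tree decomposition is:
Bags: B1 = {4, 6, 8, 9}  B2 = {4, 6, 7, 8}  B3 = {2, 4, 6, 9}  B4 = {0, 2, 4, 9}  B5 = {1, 4, 6, 9}  B6 = {2, 3, 4, 9}  B7 = {2, 4, 5, 6}
Tree: B1–B2, B1–B3, B3–B4, B3–B5, B3–B6, B3–B7
Each bag holds 4 vertices, so the decomposition has width 3, which upper-bounds the treewidth. Conversely, {0, 2, 4, 9} is a clique of size 4, and the vertices of any clique must share a bag in every tree decomposition; so some bag has ≥ 4 vertices and tw(G) ≥ 3. Hence tw(G) = 3 exactly.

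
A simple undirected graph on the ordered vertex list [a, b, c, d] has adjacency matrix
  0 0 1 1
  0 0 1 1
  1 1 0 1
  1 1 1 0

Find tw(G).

2

A width-2 tree decomposition is:
Bags: B1 = {a, c, d}  B2 = {b, c, d}
Tree: B1–B2
Every bag has size at most 3, so the width is 3 − 1 = 2 and tw(G) ≤ 2. Conversely, {a, c, d} is a clique of size 3, and the vertices of any clique must share a bag in every tree decomposition; so some bag has ≥ 3 vertices and tw(G) ≥ 2. Therefore the treewidth is 2.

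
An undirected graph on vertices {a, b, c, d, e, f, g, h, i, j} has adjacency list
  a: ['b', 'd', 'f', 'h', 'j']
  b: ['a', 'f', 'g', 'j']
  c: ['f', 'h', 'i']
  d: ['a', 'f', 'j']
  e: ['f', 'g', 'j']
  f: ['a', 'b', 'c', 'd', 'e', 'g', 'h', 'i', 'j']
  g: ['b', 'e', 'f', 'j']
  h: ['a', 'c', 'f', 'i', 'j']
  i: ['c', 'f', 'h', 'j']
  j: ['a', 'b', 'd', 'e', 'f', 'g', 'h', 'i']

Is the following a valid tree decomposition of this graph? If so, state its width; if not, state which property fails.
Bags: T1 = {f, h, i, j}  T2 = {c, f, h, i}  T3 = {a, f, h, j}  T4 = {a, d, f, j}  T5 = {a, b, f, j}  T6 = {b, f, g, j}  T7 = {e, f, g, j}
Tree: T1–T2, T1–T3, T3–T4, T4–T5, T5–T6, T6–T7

Yes; width 3.

Every vertex of G appears in some bag (union = {a, b, c, d, e, f, g, h, i, j}); every edge is covered by a bag; and for each vertex v the set of bags containing v is connected in the bag tree. The decomposition is therefore valid. The largest bag has 4 vertices, so the width is 3.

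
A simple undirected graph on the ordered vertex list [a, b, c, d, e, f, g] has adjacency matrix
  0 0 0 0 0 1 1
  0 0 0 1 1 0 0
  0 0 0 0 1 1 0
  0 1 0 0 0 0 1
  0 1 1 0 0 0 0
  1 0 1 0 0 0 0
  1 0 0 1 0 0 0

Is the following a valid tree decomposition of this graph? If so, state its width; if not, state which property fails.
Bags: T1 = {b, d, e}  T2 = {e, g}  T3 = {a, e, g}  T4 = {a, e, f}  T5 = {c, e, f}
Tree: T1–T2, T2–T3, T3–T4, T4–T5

No — edge (d,g) lies in no bag.

A tree decomposition must satisfy three properties: every vertex lies in some bag; for every edge, both endpoints lie together in some bag; and for every vertex, the bags containing it form a connected subtree. Here edge (d,g) lies in no bag, so the decomposition is invalid.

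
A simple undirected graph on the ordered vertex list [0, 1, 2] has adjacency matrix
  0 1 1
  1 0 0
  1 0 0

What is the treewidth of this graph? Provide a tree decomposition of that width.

Each bag holds 2 vertices, so the decomposition has width 1, which upper-bounds the treewidth. Since G has at least one edge (e.g. 1–0), it is not an edgeless graph, so tw(G) ≥ 1. Therefore the treewidth is 1.

Treewidth 1.
Bags: B1 = {0, 1}  B2 = {0, 2}
Tree: B1–B2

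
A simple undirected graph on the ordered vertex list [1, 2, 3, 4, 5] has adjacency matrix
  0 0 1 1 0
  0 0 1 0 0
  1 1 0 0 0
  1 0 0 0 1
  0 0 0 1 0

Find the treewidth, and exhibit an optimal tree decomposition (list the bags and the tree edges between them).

Every bag has size at most 2, so the width is 2 − 1 = 1 and tw(G) ≤ 1. Any graph with an edge has treewidth ≥ 1, and G has the edge 2–3. Combining the bounds, tw(G) = 1.

Treewidth 1.
One optimal decomposition is:
Bags: B1 = {2, 3}  B2 = {1, 3}  B3 = {1, 4}  B4 = {4, 5}
Tree: B1–B2, B2–B3, B3–B4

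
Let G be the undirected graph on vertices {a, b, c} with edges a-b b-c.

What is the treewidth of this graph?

A width-1 tree decomposition is:
Bags: B1 = {a, b}  B2 = {b, c}
Tree: B1–B2
Every bag has size at most 2, so the width is 2 − 1 = 1 and tw(G) ≤ 1. Any graph with an edge has treewidth ≥ 1, and G has the edge b–a. The upper and lower bounds meet at 1, so that is the treewidth.

1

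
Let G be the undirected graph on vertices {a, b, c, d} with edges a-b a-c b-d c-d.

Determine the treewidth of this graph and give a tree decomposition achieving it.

Each bag holds 3 vertices, so the decomposition has width 2, which upper-bounds the treewidth. For the lower bound, G contains the cycle b–a–c–d–b, so G is not a forest; only forests have treewidth ≤ 1, hence tw(G) ≥ 2. Hence tw(G) = 2 exactly.

Treewidth 2.
One optimal decomposition is:
Bags: B1 = {a, b, c}  B2 = {b, c, d}
Tree: B1–B2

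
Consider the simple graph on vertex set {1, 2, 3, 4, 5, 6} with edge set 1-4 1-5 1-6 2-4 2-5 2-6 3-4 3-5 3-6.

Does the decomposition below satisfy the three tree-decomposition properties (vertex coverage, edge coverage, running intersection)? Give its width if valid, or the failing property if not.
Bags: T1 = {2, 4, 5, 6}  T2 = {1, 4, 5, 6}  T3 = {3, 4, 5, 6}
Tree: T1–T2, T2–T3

Yes; width 3.

Every vertex of G appears in some bag (union = {1, 2, 3, 4, 5, 6}); every edge is covered by a bag; and for each vertex v the set of bags containing v is connected in the bag tree. The decomposition is therefore valid. The largest bag has 4 vertices, so the width is 3.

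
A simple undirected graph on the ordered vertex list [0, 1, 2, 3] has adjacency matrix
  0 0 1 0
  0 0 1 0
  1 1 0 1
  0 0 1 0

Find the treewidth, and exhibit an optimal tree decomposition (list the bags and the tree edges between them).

Every bag has size at most 2, so the width is 2 − 1 = 1 and tw(G) ≤ 1. Since G has at least one edge (e.g. 3–2), it is not an edgeless graph, so tw(G) ≥ 1. Therefore the treewidth is 1.

Treewidth 1.
One optimal decomposition is:
Bags: B1 = {2, 3}  B2 = {1, 2}  B3 = {0, 2}
Tree: B1–B2, B1–B3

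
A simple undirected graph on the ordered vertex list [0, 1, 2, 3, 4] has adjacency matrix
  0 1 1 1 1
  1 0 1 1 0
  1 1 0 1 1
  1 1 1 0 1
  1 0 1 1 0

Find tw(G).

3

A width-3 tree decomposition is:
Bags: B1 = {0, 1, 2, 3}  B2 = {0, 2, 3, 4}
Tree: B1–B2
Every bag has size at most 4, so the width is 4 − 1 = 3 and tw(G) ≤ 3. For the lower bound, the 4 vertices {0, 1, 2, 3} are pairwise adjacent, and any tree decomposition puts a clique entirely inside one bag — forcing width ≥ 3. The upper and lower bounds meet at 3, so that is the treewidth.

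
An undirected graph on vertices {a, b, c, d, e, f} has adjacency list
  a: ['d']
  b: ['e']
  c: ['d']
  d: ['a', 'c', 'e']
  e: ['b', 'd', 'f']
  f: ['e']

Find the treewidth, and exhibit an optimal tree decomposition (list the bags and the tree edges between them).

The largest bag has 2 vertices, giving width 1; this decomposition certifies tw(G) ≤ 1. G has an edge, so its treewidth is at least 1. Therefore the treewidth is 1.

Treewidth 1.
One such decomposition:
Bags: B1 = {d, e}  B2 = {c, d}  B3 = {b, e}  B4 = {a, d}  B5 = {e, f}
Tree: B1–B2, B1–B3, B1–B4, B1–B5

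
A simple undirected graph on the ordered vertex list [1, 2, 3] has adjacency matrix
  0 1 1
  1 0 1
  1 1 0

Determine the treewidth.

A width-2 tree decomposition is:
Bags: B1 = {1, 2, 3}
Tree: (single bag)
With just one bag of size 3, the width is 3 − 1 = 2, so tw(G) ≤ 2. For the lower bound, the 3 vertices {1, 2, 3} are pairwise adjacent, and any tree decomposition puts a clique entirely inside one bag — forcing width ≥ 2. Combining the bounds, tw(G) = 2.

2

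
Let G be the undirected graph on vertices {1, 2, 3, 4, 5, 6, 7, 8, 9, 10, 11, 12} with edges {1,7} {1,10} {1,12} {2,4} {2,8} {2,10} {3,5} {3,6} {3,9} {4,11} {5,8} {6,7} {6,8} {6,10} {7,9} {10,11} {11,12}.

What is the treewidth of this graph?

3

A width-3 tree decomposition is:
Bags: B1 = {3, 5, 8, 9}  B2 = {3, 6, 8, 9}  B3 = {6, 7, 8, 9}  B4 = {2, 6, 7, 8}  B5 = {2, 6, 7, 10}  B6 = {1, 2, 7, 10}  B7 = {1, 2, 4, 10}  B8 = {1, 4, 10, 11}  B9 = {1, 4, 11, 12}
Tree: B1–B2, B2–B3, B3–B4, B4–B5, B5–B6, B6–B7, B7–B8, B8–B9
Each bag holds 4 vertices, so the decomposition has width 3, which upper-bounds the treewidth. For the lower bound: the 4 vertex sets {3,5,9}, {8}, {6}, {1,2,7,10} are disjoint, each induces a connected subgraph, and every pair is joined by at least one edge of G. Contracting each set to a single vertex therefore yields K_{4} as a minor, and since treewidth is minor-monotone, tw(G) ≥ tw(K_{4}) = 3. Hence tw(G) = 3 exactly.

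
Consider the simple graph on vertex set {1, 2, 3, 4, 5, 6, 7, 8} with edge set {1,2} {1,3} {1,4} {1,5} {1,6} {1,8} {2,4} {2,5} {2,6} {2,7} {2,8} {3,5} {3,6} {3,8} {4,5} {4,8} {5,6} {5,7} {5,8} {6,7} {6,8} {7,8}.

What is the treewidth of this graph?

A width-4 tree decomposition is:
Bags: B1 = {2, 5, 6, 7, 8}  B2 = {1, 2, 5, 6, 8}  B3 = {1, 3, 5, 6, 8}  B4 = {1, 2, 4, 5, 8}
Tree: B1–B2, B2–B3, B2–B4
The largest bag has 5 vertices, giving width 4; this decomposition certifies tw(G) ≤ 4. For the lower bound, the 5 vertices {1, 2, 4, 5, 8} are pairwise adjacent, and any tree decomposition puts a clique entirely inside one bag — forcing width ≥ 4. Hence tw(G) = 4 exactly.

4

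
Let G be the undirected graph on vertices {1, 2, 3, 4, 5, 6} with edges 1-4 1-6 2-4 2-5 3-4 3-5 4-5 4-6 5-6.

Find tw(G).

2

A width-2 tree decomposition is:
Bags: B1 = {2, 4, 5}  B2 = {3, 4, 5}  B3 = {4, 5, 6}  B4 = {1, 4, 6}
Tree: B1–B2, B2–B3, B3–B4
Each bag holds 3 vertices, so the decomposition has width 2, which upper-bounds the treewidth. Conversely, {1, 4, 6} is a clique of size 3, and the vertices of any clique must share a bag in every tree decomposition; so some bag has ≥ 3 vertices and tw(G) ≥ 2. Therefore the treewidth is 2.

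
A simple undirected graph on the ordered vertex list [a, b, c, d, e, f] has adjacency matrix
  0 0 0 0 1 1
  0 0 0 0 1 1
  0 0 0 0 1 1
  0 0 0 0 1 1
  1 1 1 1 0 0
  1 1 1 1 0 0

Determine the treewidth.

2

A width-2 tree decomposition is:
Bags: B1 = {a, e, f}  B2 = {c, e, f}  B3 = {d, e, f}  B4 = {b, e, f}
Tree: B1–B2, B2–B3, B3–B4
Every bag has size at most 3, so the width is 3 − 1 = 2 and tw(G) ≤ 2. For the lower bound, G contains the cycle f–a–e–c–f, so G is not a forest; only forests have treewidth ≤ 1, hence tw(G) ≥ 2. Therefore the treewidth is 2.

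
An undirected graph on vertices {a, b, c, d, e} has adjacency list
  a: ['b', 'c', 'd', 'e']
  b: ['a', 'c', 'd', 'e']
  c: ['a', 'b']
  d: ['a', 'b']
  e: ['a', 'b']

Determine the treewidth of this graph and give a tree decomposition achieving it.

The largest bag has 3 vertices, giving width 2; this decomposition certifies tw(G) ≤ 2. On the other hand G contains the 3-clique {a, b, d}. A clique must lie in a single bag of any decomposition, so no decomposition can have width below 2. The upper and lower bounds meet at 2, so that is the treewidth.

Treewidth 2.
One such decomposition:
Bags: B1 = {a, b, d}  B2 = {a, b, c}  B3 = {a, b, e}
Tree: B1–B2, B1–B3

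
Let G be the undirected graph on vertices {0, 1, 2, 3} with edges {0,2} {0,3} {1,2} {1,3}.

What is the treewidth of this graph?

A width-2 tree decomposition is:
Bags: B1 = {1, 2, 3}  B2 = {0, 2, 3}
Tree: B1–B2
The largest bag has 3 vertices, giving width 2; this decomposition certifies tw(G) ≤ 2. For the lower bound, G contains the cycle 2–1–3–0–2, so G is not a forest; only forests have treewidth ≤ 1, hence tw(G) ≥ 2. Therefore the treewidth is 2.

2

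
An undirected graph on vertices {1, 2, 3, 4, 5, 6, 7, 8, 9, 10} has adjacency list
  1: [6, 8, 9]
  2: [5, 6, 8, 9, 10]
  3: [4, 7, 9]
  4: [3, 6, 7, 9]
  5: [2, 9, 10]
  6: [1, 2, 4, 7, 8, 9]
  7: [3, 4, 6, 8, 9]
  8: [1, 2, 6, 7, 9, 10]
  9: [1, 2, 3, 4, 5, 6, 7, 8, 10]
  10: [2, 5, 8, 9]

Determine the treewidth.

A width-3 tree decomposition is:
Bags: B1 = {2, 8, 9, 10}  B2 = {2, 6, 8, 9}  B3 = {6, 7, 8, 9}  B4 = {4, 6, 7, 9}  B5 = {1, 6, 8, 9}  B6 = {3, 4, 7, 9}  B7 = {2, 5, 9, 10}
Tree: B1–B2, B2–B3, B3–B4, B3–B5, B4–B6, B1–B7
The largest bag has 4 vertices, giving width 3; this decomposition certifies tw(G) ≤ 3. Conversely, {2, 8, 9, 10} is a clique of size 4, and the vertices of any clique must share a bag in every tree decomposition; so some bag has ≥ 4 vertices and tw(G) ≥ 3. Combining the bounds, tw(G) = 3.

3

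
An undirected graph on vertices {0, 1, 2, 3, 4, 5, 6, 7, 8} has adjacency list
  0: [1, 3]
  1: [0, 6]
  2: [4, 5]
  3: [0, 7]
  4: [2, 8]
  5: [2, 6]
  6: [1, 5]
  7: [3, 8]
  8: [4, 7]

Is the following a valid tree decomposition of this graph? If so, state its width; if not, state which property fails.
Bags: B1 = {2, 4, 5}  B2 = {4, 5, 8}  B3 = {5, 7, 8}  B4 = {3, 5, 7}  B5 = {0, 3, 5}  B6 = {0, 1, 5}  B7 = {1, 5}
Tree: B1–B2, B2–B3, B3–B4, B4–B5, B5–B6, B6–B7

No — vertex 6 appears in no bag.

A tree decomposition must satisfy three properties: every vertex lies in some bag; for every edge, both endpoints lie together in some bag; and for every vertex, the bags containing it form a connected subtree. Here vertex 6 appears in no bag, so the decomposition is invalid.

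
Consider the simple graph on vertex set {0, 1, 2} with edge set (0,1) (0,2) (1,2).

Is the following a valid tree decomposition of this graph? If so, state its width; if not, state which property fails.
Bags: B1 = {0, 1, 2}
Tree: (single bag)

Every vertex of G appears in some bag (union = {0, 1, 2}); every edge is covered by a bag; and for each vertex v the set of bags containing v is connected in the bag tree. The decomposition is therefore valid. The largest bag has 3 vertices, so the width is 2.

Yes; width 2.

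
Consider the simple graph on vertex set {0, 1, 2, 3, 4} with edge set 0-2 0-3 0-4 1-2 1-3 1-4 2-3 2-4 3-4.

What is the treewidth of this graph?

A width-3 tree decomposition is:
Bags: B1 = {1, 2, 3, 4}  B2 = {0, 2, 3, 4}
Tree: B1–B2
The largest bag has 4 vertices, giving width 3; this decomposition certifies tw(G) ≤ 3. For the lower bound, the 4 vertices {0, 2, 3, 4} are pairwise adjacent, and any tree decomposition puts a clique entirely inside one bag — forcing width ≥ 3. Therefore the treewidth is 3.

3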